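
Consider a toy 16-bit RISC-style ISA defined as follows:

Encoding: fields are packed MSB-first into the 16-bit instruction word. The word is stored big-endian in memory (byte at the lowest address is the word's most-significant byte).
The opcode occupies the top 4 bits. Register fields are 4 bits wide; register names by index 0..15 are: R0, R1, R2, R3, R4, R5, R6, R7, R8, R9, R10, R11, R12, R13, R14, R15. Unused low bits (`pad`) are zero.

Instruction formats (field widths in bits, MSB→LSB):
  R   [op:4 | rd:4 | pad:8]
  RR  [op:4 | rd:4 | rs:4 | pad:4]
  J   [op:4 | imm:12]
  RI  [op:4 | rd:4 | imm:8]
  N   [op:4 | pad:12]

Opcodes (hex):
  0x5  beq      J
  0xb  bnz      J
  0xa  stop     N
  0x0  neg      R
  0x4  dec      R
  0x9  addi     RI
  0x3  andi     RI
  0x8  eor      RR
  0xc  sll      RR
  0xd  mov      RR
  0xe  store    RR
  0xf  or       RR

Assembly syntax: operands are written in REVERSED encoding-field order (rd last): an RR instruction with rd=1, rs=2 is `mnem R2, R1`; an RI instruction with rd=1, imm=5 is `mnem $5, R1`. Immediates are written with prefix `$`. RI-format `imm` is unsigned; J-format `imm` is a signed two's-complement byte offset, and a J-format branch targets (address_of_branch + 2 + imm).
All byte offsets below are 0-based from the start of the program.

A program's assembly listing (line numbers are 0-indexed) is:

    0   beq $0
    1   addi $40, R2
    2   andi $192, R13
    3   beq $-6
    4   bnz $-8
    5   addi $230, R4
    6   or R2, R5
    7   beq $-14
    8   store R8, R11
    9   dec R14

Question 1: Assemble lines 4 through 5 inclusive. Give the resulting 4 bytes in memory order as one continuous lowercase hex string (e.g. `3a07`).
bff894e6

line 4 (bnz): pack op=0xb:4|imm=-8:12 = 0xbff8; big→ bf f8
line 5 (addi): pack op=0x9:4|rd=4:4|imm=230:8 = 0x94e6; big→ 94 e6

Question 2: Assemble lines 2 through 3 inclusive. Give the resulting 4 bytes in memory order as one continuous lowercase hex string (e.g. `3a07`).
line 2 (andi): pack op=0x3:4|rd=13:4|imm=192:8 = 0x3dc0; big→ 3d c0
line 3 (beq): pack op=0x5:4|imm=-6:12 = 0x5ffa; big→ 5f fa

3dc05ffa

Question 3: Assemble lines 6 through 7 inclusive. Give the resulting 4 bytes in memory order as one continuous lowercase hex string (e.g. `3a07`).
f5205ff2

L6: or op=0xf:4|rd=5:4|rs=2:4|pad=0:4 ⇒ 0xf520 ⇒ big f5 20
L7: beq op=0x5:4|imm=-14:12 ⇒ 0x5ff2 ⇒ big 5f f2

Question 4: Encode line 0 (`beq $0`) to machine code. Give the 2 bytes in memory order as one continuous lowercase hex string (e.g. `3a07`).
5000

L0: beq op=0x5:4|imm=0:12 ⇒ 0x5000 ⇒ big 50 00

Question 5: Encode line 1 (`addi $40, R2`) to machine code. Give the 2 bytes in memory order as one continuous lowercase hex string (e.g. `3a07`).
1. addi fields op=0x9:4|rd=2:4|imm=40:8 → word 9228h → 92 28

9228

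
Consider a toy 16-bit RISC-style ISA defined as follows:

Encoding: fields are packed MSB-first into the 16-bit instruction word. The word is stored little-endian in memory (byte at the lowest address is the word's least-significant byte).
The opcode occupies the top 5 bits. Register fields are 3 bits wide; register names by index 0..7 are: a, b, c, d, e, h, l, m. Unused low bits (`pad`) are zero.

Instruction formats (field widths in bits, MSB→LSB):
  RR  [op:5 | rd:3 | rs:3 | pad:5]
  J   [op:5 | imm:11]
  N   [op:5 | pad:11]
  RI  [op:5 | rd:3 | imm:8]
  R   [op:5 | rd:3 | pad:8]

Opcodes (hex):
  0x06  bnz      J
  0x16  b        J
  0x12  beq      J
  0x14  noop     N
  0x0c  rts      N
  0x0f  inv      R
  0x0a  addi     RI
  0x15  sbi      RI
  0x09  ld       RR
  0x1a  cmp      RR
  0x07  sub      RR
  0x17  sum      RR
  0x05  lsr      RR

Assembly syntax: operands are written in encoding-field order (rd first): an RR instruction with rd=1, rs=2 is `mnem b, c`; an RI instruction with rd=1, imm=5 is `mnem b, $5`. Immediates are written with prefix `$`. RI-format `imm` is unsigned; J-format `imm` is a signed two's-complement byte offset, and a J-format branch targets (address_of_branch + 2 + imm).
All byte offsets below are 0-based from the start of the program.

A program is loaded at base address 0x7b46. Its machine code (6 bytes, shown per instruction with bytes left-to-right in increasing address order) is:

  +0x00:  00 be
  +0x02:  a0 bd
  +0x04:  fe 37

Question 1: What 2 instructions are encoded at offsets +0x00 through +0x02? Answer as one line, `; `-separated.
@+00  little-endian(00 be) = 0xbe00
  opcode bits[15:11]=0x17: sum/RR
  rd@[10:8]=0x6 ⇒ l
  rs@[7:5]=0x0 ⇒ a
@+02  little-endian(a0 bd) = 0xbda0
  opcode bits[15:11]=0x17: sum/RR
  rd@[10:8]=0x5 ⇒ h
  rs@[7:5]=0x5 ⇒ h

sum l, a; sum h, h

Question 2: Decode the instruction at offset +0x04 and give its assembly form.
@+04  little-endian(fe 37) = 0x37fe
  opcode bits[15:11]=0x6: bnz/J
  imm@[10:0]=0x7fe (s11→-2) ⇒ $-2

bnz $-2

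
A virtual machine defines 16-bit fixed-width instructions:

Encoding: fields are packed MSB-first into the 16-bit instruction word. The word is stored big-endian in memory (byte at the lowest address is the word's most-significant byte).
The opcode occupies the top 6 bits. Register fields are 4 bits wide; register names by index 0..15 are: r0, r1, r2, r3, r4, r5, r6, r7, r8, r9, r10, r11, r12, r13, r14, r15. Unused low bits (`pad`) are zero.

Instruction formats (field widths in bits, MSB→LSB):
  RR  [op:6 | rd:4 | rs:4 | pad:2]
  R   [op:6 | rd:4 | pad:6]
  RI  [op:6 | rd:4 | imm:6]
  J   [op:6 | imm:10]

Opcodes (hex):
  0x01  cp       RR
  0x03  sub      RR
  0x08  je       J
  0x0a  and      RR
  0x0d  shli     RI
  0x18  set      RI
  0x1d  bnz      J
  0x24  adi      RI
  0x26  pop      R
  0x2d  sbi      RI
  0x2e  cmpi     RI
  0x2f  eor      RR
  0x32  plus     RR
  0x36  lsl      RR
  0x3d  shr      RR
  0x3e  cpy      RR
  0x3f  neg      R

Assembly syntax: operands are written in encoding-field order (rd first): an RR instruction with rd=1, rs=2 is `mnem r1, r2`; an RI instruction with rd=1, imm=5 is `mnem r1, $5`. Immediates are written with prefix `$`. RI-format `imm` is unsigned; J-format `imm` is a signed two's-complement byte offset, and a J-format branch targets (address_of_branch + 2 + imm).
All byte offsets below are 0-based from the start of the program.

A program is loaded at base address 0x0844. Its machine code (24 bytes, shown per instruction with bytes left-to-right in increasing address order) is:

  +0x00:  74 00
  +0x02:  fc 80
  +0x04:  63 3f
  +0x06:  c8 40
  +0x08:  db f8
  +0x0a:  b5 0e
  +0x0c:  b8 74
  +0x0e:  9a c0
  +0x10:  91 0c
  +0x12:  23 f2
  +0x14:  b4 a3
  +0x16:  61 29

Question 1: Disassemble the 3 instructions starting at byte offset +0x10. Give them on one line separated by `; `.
adi r4, $12; je $-14; sbi r2, $35

off 0x10: read 91 0c as big → 0x910c
  opcode bits[15:10]=0x24: adi/RI
  rd: (w>>6)&0xf=0x4 → r4
  imm: (w>>0)&0x3f=0xc → $12
off 0x12: read 23 f2 as big → 0x23f2
  opcode bits[15:10]=0x8: je/J
  imm: (w>>0)&0x3ff=0x3f2 (s10→-14) → $-14
off 0x14: read b4 a3 as big → 0xb4a3
  opcode bits[15:10]=0x2d: sbi/RI
  rd: (w>>6)&0xf=0x2 → r2
  imm: (w>>0)&0x3f=0x23 → $35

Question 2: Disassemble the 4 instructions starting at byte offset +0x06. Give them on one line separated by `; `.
@+06  big-endian(c8 40) = 0xc840
  opcode bits[15:10]=0x32: plus/RR
  rd@[9:6]=0x1 ⇒ r1
  rs@[5:2]=0x0 ⇒ r0
@+08  big-endian(db f8) = 0xdbf8
  opcode bits[15:10]=0x36: lsl/RR
  rd@[9:6]=0xf ⇒ r15
  rs@[5:2]=0xe ⇒ r14
@+0a  big-endian(b5 0e) = 0xb50e
  opcode bits[15:10]=0x2d: sbi/RI
  rd@[9:6]=0x4 ⇒ r4
  imm@[5:0]=0xe ⇒ $14
@+0c  big-endian(b8 74) = 0xb874
  opcode bits[15:10]=0x2e: cmpi/RI
  rd@[9:6]=0x1 ⇒ r1
  imm@[5:0]=0x34 ⇒ $52

plus r1, r0; lsl r15, r14; sbi r4, $14; cmpi r1, $52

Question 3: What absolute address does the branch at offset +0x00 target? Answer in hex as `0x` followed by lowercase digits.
[00] 74 00 → 0x7400
  op=0x7400>>10=0x1d ⇒ bnz (J)
  [9:0] imm=0 = $0
  target = base 0x0844 + off 0x00 + 2 + imm 0 = 0x0846

0x0846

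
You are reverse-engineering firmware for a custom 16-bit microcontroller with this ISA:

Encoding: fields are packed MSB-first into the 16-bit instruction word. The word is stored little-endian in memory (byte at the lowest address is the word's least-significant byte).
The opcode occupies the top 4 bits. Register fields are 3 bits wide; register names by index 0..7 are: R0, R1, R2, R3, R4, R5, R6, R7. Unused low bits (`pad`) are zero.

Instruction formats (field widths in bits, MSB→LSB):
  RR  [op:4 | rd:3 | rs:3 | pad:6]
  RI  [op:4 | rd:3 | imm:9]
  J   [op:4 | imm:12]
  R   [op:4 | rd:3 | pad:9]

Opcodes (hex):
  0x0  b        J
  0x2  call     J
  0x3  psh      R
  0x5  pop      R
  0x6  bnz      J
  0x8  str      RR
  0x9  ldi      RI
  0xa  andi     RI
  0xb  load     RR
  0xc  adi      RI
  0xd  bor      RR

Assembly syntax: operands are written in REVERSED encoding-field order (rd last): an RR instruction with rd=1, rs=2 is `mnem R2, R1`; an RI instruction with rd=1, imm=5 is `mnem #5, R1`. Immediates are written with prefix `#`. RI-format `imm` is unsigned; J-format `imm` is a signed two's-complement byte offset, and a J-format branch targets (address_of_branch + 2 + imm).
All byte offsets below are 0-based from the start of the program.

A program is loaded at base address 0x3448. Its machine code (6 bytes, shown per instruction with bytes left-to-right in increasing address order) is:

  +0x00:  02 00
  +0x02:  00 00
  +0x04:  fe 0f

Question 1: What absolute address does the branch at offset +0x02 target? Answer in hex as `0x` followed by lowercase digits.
0x344c

@+02  little-endian(00 00) = 0x0000
  top 4b → 0x0 → b [J]
  imm@[11:0]=0x0 ⇒ #0
  target = base 0x3448 + off 0x02 + 2 + imm 0 = 0x344c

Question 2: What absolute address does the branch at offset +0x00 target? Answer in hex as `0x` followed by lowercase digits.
off 0x00: read 02 00 as little → 0x0002
  op=0x0002>>12=0x0 ⇒ b (J)
  imm@[11:0]=0x2 ⇒ #2
  target = base 0x3448 + off 0x00 + 2 + imm 2 = 0x344c

0x344c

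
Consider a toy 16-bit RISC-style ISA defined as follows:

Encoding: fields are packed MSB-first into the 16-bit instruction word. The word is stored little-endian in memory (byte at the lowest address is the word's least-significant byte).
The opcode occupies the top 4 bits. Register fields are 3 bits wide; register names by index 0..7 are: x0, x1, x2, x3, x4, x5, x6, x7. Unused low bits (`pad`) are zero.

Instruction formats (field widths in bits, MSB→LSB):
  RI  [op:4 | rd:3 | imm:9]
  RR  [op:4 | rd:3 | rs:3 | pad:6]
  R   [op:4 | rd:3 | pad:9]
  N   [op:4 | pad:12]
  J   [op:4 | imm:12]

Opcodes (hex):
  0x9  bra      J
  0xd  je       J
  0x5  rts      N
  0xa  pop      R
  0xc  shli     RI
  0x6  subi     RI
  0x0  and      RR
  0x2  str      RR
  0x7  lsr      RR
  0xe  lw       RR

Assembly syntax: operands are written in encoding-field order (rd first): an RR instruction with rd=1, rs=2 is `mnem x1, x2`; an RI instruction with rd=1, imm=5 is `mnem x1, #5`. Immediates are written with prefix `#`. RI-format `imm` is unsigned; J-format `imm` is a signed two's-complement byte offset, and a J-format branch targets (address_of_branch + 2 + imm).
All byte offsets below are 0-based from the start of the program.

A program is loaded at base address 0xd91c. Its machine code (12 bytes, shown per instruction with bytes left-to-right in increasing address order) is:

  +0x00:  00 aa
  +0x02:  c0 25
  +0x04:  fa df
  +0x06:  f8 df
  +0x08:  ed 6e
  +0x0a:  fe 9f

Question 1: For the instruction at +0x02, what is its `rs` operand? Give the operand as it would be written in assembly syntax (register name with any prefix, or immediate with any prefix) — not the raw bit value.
[02] c0 25 → 0x25c0
  top 4b → 0x2 → str [RR]
  rd@[11:9]=0x2 ⇒ x2
  rs@[8:6]=0x7 ⇒ x7

x7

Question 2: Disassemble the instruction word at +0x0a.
bra #-2

[0a] fe 9f → 0x9ffe
  op=0x9ffe>>12=0x9 ⇒ bra (J)
  [11:0] imm=4094 (s12→-2) = #-2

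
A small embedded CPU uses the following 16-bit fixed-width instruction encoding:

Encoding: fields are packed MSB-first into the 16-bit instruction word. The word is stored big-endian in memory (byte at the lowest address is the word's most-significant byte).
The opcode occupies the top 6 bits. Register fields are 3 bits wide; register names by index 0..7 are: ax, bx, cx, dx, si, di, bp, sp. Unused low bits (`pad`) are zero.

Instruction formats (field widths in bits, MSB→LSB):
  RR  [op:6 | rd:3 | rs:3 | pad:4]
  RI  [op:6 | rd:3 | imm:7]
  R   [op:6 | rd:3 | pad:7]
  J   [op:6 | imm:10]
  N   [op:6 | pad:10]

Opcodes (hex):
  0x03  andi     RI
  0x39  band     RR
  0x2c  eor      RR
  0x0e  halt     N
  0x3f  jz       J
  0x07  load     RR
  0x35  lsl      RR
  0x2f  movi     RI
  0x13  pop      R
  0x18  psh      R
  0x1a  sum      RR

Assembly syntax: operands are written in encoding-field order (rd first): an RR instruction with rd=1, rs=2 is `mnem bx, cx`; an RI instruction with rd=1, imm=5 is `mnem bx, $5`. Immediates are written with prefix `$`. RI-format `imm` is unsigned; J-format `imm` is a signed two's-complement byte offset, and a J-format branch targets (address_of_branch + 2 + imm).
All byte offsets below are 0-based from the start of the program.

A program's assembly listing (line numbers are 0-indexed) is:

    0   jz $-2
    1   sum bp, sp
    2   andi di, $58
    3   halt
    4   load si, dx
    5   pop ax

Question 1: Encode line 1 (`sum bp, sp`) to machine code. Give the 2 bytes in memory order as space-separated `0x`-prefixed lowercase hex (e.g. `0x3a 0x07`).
line 1 (sum): pack op=0x1a:6|rd=6:3|rs=7:3|pad=0:4 = 0x6b70; big→ 6b 70

0x6b 0x70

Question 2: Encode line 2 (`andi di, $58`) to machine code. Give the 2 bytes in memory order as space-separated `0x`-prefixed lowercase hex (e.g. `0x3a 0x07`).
L2: andi op=0x3:6|rd=5:3|imm=58:7 ⇒ 0x0eba ⇒ big 0e ba

0x0e 0xba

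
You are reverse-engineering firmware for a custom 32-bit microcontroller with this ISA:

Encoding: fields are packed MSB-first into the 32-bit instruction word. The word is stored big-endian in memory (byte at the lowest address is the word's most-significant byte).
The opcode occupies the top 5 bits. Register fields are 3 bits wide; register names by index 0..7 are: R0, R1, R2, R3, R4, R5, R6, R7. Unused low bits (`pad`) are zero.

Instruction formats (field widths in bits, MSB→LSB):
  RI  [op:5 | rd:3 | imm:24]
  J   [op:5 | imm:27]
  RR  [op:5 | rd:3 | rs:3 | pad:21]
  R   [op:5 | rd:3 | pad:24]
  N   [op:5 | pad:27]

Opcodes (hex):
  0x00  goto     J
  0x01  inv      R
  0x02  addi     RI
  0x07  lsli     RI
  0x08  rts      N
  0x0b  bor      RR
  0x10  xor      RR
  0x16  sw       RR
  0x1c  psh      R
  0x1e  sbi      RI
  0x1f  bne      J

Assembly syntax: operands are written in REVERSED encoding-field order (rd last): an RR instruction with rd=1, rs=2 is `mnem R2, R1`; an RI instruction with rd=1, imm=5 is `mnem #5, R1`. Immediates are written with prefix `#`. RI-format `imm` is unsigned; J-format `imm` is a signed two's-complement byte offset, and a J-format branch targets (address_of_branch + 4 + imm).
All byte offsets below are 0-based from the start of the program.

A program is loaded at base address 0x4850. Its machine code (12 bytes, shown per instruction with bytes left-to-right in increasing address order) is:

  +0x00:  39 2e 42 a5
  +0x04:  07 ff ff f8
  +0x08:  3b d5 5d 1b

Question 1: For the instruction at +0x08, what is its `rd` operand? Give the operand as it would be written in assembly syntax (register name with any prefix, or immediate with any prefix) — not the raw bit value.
R3

off 0x08: read 3b d5 5d 1b as big → 0x3bd55d1b
  op=0x3bd55d1b>>27=0x7 ⇒ lsli (RI)
  [26:24] rd=3 = R3
  [23:0] imm=13983003 = #13983003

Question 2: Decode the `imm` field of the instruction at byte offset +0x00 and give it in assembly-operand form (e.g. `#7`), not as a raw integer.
#3031717

[00] 39 2e 42 a5 → 0x392e42a5
  top 5b → 0x7 → lsli [RI]
  [26:24] rd=1 = R1
  [23:0] imm=3031717 = #3031717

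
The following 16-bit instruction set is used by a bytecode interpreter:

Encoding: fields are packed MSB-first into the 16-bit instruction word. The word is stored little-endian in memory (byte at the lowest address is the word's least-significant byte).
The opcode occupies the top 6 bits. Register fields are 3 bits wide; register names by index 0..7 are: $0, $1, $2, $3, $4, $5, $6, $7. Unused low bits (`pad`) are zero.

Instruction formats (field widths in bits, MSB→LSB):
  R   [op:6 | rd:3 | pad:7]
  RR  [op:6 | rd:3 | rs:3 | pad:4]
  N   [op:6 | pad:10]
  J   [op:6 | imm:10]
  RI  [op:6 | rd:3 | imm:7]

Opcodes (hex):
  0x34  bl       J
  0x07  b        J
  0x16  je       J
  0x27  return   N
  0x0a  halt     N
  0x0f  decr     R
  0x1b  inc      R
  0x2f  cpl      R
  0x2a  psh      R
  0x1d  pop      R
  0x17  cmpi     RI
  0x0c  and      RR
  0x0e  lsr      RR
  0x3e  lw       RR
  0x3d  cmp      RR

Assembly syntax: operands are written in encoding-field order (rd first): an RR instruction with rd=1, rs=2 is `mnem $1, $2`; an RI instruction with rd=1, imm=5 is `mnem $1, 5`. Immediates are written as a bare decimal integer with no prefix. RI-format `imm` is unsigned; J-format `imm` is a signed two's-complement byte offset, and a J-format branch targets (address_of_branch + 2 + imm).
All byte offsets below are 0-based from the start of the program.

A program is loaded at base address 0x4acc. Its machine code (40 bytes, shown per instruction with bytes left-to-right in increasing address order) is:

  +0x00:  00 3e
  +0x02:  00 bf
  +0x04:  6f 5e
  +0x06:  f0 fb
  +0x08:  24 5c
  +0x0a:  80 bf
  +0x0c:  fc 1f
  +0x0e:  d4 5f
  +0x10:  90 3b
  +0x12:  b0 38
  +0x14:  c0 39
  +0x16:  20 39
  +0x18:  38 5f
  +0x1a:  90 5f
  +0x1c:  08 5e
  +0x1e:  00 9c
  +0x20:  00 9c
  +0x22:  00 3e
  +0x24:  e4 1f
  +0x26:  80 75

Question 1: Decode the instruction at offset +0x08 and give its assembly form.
cmpi $0, 36

@+08  little-endian(24 5c) = 0x5c24
  op=0x5c24>>10=0x17 ⇒ cmpi (RI)
  [9:7] rd=0 = $0
  [6:0] imm=36 = 36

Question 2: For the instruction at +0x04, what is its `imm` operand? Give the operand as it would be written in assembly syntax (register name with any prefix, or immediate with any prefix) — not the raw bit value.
[04] 6f 5e → 0x5e6f
  top 6b → 0x17 → cmpi [RI]
  [9:7] rd=4 = $4
  [6:0] imm=111 = 111

111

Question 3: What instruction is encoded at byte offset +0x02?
[02] 00 bf → 0xbf00
  top 6b → 0x2f → cpl [R]
  [9:7] rd=6 = $6

cpl $6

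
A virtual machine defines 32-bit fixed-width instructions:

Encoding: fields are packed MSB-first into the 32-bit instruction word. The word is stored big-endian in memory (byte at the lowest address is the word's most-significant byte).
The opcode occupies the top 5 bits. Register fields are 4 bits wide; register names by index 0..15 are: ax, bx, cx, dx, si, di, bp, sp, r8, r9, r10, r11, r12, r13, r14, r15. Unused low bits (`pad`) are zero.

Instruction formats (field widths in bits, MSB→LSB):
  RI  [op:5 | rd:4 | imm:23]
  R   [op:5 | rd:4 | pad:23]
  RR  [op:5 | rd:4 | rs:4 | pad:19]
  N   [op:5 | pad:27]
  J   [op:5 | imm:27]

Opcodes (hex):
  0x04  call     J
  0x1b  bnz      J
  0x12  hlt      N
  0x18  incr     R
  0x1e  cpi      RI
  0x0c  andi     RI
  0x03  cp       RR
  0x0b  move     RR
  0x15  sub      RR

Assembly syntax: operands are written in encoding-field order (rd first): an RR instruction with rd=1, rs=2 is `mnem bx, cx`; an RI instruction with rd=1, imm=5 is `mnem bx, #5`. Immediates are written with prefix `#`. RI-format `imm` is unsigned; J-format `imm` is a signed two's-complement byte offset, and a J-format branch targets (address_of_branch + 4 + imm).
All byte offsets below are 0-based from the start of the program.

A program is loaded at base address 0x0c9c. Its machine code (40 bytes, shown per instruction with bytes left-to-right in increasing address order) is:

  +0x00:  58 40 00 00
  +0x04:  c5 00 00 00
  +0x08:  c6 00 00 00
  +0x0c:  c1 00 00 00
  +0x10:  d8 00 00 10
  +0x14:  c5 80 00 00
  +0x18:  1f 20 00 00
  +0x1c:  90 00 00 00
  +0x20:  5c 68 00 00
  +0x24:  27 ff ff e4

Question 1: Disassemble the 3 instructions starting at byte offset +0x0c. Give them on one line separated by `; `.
incr cx; bnz #16; incr r11

+0x0c: c1 00 00 00 ⇒ word 0xc1000000 (big)
  top 5b → 0x18 → incr [R]
  rd: (w>>23)&0xf=0x2 → cx
+0x10: d8 00 00 10 ⇒ word 0xd8000010 (big)
  top 5b → 0x1b → bnz [J]
  imm: (w>>0)&0x7ffffff=0x10 → #16
+0x14: c5 80 00 00 ⇒ word 0xc5800000 (big)
  top 5b → 0x18 → incr [R]
  rd: (w>>23)&0xf=0xb → r11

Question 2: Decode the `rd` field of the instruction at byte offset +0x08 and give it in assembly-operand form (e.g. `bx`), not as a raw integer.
@+08  big-endian(c6 00 00 00) = 0xc6000000
  top 5b → 0x18 → incr [R]
  rd@[26:23]=0xc ⇒ r12

r12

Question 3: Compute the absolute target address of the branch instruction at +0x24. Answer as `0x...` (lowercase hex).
0x0ca8

[24] 27 ff ff e4 → 0x27ffffe4
  opcode bits[31:27]=0x4: call/J
  imm@[26:0]=0x7ffffe4 (s27→-28) ⇒ #-28
  target = base 0x0c9c + off 0x24 + 4 + imm -28 = 0x0ca8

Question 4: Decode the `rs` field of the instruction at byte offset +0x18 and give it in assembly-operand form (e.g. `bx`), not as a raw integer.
+0x18: 1f 20 00 00 ⇒ word 0x1f200000 (big)
  op=0x1f200000>>27=0x3 ⇒ cp (RR)
  rd@[26:23]=0xe ⇒ r14
  rs@[22:19]=0x4 ⇒ si

si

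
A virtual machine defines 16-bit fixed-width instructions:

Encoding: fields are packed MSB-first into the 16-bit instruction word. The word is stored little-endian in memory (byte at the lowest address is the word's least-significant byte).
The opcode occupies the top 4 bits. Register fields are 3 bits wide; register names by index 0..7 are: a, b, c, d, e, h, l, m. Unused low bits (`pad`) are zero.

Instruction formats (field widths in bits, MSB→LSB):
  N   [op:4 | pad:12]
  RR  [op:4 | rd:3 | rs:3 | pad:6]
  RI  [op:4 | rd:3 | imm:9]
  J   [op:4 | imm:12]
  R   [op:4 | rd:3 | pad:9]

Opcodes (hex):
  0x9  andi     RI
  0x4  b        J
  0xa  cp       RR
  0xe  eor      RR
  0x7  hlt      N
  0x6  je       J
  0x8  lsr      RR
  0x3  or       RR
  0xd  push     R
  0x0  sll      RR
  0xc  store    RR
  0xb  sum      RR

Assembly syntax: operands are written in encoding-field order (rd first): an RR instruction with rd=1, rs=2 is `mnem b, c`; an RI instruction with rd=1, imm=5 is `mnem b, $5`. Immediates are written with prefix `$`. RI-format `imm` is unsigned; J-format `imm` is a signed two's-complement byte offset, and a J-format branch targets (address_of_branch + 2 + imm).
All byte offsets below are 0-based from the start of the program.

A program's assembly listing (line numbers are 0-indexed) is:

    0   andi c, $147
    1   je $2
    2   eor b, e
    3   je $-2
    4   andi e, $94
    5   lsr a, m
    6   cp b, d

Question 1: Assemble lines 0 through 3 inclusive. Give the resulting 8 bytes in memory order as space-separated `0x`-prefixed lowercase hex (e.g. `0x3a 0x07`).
0x93 0x94 0x02 0x60 0x00 0xe3 0xfe 0x6f

line 0 (andi): pack op=0x9:4|rd=2:3|imm=147:9 = 0x9493; little→ 93 94
line 1 (je): pack op=0x6:4|imm=2:12 = 0x6002; little→ 02 60
line 2 (eor): pack op=0xe:4|rd=1:3|rs=4:3|pad=0:6 = 0xe300; little→ 00 e3
line 3 (je): pack op=0x6:4|imm=-2:12 = 0x6ffe; little→ fe 6f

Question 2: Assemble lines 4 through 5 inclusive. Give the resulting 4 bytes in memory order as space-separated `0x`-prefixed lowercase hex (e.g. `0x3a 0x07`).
0x5e 0x98 0xc0 0x81

line 4 (andi): pack op=0x9:4|rd=4:3|imm=94:9 = 0x985e; little→ 5e 98
line 5 (lsr): pack op=0x8:4|rd=0:3|rs=7:3|pad=0:6 = 0x81c0; little→ c0 81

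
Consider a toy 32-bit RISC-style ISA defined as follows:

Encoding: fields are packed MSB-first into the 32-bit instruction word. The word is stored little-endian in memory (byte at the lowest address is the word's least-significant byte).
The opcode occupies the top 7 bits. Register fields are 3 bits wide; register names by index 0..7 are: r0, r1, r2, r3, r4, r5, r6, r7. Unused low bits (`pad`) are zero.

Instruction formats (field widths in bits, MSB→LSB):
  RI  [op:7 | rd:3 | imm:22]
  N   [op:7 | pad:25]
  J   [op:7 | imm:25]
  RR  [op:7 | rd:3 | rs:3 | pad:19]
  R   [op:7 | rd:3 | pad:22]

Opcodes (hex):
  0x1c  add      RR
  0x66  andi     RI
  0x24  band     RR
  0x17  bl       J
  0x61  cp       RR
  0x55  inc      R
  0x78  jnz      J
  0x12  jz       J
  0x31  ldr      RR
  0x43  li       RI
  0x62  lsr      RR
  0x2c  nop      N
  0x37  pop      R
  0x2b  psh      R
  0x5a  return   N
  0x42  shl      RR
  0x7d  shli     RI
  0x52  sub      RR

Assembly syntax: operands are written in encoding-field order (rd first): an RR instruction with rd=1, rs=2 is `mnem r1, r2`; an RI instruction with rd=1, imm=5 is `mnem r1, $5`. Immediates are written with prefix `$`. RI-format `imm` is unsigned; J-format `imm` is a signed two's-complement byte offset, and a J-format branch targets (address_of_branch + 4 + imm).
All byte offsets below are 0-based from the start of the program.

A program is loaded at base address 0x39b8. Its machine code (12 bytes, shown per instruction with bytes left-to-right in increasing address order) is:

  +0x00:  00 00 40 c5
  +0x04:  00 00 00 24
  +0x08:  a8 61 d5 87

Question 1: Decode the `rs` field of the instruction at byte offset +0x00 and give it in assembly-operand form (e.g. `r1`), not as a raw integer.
off 0x00: read 00 00 40 c5 as little → 0xc5400000
  opcode bits[31:25]=0x62: lsr/RR
  rd: (w>>22)&0x7=0x5 → r5
  rs: (w>>19)&0x7=0x0 → r0

r0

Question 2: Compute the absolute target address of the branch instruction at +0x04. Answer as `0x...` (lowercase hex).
@+04  little-endian(00 00 00 24) = 0x24000000
  top 7b → 0x12 → jz [J]
  [24:0] imm=0 = $0
  target = base 0x39b8 + off 0x04 + 4 + imm 0 = 0x39c0

0x39c0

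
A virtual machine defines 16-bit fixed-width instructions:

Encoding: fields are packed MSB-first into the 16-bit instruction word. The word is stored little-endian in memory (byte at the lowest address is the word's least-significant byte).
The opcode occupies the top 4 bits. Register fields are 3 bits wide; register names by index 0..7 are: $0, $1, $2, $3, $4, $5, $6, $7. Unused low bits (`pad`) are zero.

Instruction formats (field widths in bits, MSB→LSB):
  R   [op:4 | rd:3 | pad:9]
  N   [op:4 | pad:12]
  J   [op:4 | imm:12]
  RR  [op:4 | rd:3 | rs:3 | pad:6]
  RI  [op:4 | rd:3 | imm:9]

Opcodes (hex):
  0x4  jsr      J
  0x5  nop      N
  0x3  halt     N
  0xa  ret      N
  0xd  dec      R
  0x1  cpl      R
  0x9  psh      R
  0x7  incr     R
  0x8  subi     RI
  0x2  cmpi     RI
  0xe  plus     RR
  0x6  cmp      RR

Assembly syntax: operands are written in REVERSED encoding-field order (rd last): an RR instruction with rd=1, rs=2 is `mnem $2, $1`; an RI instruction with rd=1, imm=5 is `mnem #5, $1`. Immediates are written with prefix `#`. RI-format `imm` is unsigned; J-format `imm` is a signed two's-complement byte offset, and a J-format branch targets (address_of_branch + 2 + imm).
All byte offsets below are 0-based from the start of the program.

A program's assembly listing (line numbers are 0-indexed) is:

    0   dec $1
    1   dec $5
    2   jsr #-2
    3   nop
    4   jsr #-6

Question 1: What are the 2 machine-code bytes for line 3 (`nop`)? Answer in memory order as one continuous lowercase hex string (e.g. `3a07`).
0050

line 3 (nop): pack op=0x5:4|pad=0:12 = 0x5000; little→ 00 50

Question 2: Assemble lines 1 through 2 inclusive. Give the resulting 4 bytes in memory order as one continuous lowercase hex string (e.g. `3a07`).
00dafe4f

line 1 (dec): pack op=0xd:4|rd=5:3|pad=0:9 = 0xda00; little→ 00 da
line 2 (jsr): pack op=0x4:4|imm=-2:12 = 0x4ffe; little→ fe 4f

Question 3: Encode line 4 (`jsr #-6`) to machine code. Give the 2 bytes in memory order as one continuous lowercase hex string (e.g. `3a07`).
L4: jsr op=0x4:4|imm=-6:12 ⇒ 0x4ffa ⇒ little fa 4f

fa4f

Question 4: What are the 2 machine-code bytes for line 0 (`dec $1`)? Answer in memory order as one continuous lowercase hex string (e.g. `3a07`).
00d2

L0: dec op=0xd:4|rd=1:3|pad=0:9 ⇒ 0xd200 ⇒ little 00 d2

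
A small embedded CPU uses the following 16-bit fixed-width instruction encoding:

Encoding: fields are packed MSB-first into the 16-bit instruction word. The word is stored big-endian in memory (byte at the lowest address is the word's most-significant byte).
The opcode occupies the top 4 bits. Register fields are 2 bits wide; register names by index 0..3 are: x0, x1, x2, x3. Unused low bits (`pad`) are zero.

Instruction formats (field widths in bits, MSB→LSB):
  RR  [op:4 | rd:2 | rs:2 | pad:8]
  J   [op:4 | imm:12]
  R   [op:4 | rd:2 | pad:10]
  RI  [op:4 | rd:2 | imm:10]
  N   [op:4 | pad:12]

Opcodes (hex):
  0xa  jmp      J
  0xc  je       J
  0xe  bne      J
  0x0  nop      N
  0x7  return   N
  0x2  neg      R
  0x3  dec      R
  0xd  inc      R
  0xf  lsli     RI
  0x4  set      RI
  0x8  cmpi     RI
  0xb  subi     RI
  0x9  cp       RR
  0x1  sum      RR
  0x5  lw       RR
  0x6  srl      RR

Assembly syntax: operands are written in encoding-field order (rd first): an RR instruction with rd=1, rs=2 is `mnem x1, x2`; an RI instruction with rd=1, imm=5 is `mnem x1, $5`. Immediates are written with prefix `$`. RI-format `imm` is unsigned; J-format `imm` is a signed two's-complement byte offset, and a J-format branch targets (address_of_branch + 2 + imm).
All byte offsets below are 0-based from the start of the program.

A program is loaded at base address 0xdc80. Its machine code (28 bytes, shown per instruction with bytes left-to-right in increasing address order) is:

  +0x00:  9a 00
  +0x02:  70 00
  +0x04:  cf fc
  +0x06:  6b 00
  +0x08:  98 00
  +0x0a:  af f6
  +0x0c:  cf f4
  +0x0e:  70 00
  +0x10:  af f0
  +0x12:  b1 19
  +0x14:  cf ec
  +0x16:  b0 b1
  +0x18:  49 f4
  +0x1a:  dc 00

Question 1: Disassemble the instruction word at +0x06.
srl x2, x3

[06] 6b 00 → 0x6b00
  top 4b → 0x6 → srl [RR]
  rd@[11:10]=0x2 ⇒ x2
  rs@[9:8]=0x3 ⇒ x3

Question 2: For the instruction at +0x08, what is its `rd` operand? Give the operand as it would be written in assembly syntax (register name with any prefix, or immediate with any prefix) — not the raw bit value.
@+08  big-endian(98 00) = 0x9800
  top 4b → 0x9 → cp [RR]
  [11:10] rd=2 = x2
  [9:8] rs=0 = x0

x2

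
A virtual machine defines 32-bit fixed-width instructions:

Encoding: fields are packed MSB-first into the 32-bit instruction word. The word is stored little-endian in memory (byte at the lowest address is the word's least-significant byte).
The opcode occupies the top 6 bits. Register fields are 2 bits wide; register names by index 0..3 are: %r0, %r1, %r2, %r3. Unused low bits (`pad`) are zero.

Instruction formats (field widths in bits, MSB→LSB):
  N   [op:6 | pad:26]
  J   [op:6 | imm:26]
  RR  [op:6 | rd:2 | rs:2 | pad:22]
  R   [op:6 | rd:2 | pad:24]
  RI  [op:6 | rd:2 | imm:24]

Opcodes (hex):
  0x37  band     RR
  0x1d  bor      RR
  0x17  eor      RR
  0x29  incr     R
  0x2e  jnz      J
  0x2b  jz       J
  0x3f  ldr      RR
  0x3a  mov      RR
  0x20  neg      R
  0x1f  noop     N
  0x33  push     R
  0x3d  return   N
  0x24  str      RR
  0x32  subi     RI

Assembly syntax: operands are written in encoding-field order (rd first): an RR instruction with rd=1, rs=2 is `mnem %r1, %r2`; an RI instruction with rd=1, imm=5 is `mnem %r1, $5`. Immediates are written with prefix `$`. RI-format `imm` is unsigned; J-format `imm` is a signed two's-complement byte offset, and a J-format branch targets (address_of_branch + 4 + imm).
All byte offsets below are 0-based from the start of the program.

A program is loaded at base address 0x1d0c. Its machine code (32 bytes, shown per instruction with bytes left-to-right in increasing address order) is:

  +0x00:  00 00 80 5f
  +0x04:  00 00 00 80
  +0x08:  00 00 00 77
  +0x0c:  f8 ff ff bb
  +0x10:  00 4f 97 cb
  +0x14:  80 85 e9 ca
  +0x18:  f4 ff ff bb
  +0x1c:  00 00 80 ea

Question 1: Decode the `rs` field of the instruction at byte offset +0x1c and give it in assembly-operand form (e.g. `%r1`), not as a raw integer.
%r2

[1c] 00 00 80 ea → 0xea800000
  opcode bits[31:26]=0x3a: mov/RR
  rd@[25:24]=0x2 ⇒ %r2
  rs@[23:22]=0x2 ⇒ %r2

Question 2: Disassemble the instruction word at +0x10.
subi %r3, $9916160

[10] 00 4f 97 cb → 0xcb974f00
  opcode bits[31:26]=0x32: subi/RI
  rd: (w>>24)&0x3=0x3 → %r3
  imm: (w>>0)&0xffffff=0x974f00 → $9916160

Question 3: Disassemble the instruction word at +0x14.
subi %r2, $15304064

+0x14: 80 85 e9 ca ⇒ word 0xcae98580 (little)
  op=0xcae98580>>26=0x32 ⇒ subi (RI)
  rd: (w>>24)&0x3=0x2 → %r2
  imm: (w>>0)&0xffffff=0xe98580 → $15304064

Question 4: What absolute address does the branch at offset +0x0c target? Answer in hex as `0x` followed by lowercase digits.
0x1d14

[0c] f8 ff ff bb → 0xbbfffff8
  top 6b → 0x2e → jnz [J]
  imm@[25:0]=0x3fffff8 (s26→-8) ⇒ $-8
  target = base 0x1d0c + off 0x0c + 4 + imm -8 = 0x1d14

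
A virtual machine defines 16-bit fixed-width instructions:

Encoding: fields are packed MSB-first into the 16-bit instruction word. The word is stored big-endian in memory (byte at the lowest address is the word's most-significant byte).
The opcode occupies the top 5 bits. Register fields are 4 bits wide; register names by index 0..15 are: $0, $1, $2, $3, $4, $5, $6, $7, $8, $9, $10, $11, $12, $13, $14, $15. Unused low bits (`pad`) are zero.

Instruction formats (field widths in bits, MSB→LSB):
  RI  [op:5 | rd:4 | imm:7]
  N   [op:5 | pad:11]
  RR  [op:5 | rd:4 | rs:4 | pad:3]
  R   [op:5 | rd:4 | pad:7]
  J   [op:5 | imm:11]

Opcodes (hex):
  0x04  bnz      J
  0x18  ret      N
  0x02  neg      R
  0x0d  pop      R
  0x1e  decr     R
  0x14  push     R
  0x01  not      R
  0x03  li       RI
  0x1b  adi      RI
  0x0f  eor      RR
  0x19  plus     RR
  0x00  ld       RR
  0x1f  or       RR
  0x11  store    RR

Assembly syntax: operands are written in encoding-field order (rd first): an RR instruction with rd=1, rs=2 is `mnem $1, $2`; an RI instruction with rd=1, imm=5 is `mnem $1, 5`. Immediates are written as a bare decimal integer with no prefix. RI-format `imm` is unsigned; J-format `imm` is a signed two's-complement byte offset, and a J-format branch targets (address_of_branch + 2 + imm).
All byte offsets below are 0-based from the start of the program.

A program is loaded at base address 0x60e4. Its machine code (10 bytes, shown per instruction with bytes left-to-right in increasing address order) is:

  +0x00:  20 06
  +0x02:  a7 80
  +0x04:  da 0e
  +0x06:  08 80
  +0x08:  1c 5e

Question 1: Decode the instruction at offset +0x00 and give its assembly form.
bnz 6

[00] 20 06 → 0x2006
  opcode bits[15:11]=0x4: bnz/J
  [10:0] imm=6 = 6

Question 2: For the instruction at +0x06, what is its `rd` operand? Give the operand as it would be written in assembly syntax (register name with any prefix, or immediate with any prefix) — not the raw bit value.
@+06  big-endian(08 80) = 0x0880
  op=0x0880>>11=0x1 ⇒ not (R)
  [10:7] rd=1 = $1

$1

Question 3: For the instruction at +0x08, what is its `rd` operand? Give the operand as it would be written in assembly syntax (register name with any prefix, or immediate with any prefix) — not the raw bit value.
[08] 1c 5e → 0x1c5e
  opcode bits[15:11]=0x3: li/RI
  rd@[10:7]=0x8 ⇒ $8
  imm@[6:0]=0x5e ⇒ 94

$8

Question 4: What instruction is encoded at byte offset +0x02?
push $15

[02] a7 80 → 0xa780
  top 5b → 0x14 → push [R]
  rd: (w>>7)&0xf=0xf → $15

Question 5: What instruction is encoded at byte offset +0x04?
adi $4, 14

off 0x04: read da 0e as big → 0xda0e
  top 5b → 0x1b → adi [RI]
  rd@[10:7]=0x4 ⇒ $4
  imm@[6:0]=0xe ⇒ 14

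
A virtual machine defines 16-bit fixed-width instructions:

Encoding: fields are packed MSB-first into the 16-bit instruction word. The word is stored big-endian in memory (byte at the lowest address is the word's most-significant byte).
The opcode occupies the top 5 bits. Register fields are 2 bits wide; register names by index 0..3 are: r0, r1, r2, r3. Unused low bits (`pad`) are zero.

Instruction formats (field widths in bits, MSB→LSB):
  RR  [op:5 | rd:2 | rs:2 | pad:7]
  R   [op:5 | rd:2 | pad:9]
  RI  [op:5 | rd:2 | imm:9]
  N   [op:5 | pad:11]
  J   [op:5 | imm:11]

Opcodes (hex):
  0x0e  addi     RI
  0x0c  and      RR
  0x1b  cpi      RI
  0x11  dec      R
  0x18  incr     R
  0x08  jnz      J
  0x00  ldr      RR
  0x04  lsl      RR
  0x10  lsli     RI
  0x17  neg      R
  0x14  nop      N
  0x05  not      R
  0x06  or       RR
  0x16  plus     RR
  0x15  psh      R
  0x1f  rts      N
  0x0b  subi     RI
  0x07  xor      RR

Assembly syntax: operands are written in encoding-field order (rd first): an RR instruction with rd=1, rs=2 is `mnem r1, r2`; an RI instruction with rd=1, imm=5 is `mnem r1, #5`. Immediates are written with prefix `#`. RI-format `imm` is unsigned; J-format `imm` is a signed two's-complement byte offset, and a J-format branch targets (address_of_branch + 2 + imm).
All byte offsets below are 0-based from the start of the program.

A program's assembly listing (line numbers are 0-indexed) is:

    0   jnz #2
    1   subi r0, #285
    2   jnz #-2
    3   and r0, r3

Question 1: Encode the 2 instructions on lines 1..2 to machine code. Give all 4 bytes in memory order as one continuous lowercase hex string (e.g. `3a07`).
591d47fe

1. subi fields op=0xb:5|rd=0:2|imm=285:9 → word 591dh → 59 1d
2. jnz fields op=0x8:5|imm=-2:11 → word 47feh → 47 fe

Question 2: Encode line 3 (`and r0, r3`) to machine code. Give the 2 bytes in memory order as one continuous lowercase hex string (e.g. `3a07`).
line 3 (and): pack op=0xc:5|rd=0:2|rs=3:2|pad=0:7 = 0x6180; big→ 61 80

6180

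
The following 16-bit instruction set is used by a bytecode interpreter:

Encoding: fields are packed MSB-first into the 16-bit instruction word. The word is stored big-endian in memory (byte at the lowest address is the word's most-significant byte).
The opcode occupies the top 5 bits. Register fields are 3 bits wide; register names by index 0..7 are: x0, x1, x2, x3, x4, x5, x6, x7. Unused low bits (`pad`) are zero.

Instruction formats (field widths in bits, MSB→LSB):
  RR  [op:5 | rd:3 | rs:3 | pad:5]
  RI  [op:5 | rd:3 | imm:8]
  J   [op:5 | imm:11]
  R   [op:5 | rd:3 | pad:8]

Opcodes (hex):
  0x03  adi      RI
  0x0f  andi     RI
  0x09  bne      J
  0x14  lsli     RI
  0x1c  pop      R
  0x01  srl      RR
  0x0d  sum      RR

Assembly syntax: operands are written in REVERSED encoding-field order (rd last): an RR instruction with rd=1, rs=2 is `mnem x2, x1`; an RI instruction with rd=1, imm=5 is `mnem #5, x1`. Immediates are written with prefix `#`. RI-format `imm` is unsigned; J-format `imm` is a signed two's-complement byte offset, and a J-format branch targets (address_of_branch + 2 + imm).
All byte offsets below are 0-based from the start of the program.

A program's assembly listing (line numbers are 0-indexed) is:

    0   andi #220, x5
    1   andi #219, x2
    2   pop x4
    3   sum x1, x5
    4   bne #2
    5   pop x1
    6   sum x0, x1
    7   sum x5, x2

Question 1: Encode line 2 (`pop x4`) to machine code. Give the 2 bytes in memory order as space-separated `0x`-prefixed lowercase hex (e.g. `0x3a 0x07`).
L2: pop op=0x1c:5|rd=4:3|pad=0:8 ⇒ 0xe400 ⇒ big e4 00

0xe4 0x00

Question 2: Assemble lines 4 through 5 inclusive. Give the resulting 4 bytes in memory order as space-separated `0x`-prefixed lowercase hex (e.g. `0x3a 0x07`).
line 4 (bne): pack op=0x9:5|imm=2:11 = 0x4802; big→ 48 02
line 5 (pop): pack op=0x1c:5|rd=1:3|pad=0:8 = 0xe100; big→ e1 00

0x48 0x02 0xe1 0x00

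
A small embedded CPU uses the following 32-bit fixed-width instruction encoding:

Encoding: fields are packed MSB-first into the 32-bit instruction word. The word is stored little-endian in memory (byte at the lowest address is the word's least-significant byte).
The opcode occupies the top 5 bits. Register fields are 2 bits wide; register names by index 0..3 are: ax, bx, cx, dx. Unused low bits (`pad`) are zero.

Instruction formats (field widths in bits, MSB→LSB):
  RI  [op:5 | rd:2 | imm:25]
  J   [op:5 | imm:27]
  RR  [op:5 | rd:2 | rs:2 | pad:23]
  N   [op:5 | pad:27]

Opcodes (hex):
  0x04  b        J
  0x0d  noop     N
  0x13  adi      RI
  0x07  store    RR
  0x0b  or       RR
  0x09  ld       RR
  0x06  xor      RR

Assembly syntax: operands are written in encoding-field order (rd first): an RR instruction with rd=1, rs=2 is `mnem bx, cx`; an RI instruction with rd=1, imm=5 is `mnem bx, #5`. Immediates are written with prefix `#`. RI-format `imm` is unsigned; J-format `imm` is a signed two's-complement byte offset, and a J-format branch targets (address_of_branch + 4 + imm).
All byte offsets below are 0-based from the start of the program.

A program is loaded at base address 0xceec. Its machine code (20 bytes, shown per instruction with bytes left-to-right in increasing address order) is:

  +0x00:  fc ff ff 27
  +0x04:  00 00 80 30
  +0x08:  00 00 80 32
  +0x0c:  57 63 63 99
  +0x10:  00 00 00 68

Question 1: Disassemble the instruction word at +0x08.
xor bx, bx

[08] 00 00 80 32 → 0x32800000
  top 5b → 0x6 → xor [RR]
  rd@[26:25]=0x1 ⇒ bx
  rs@[24:23]=0x1 ⇒ bx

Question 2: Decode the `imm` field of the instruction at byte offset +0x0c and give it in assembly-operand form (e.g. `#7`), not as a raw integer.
#23290711

@+0c  little-endian(57 63 63 99) = 0x99636357
  top 5b → 0x13 → adi [RI]
  rd: (w>>25)&0x3=0x0 → ax
  imm: (w>>0)&0x1ffffff=0x1636357 → #23290711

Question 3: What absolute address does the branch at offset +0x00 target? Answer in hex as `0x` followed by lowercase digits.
[00] fc ff ff 27 → 0x27fffffc
  opcode bits[31:27]=0x4: b/J
  imm: (w>>0)&0x7ffffff=0x7fffffc (s27→-4) → #-4
  target = base 0xceec + off 0x00 + 4 + imm -4 = 0xceec

0xceec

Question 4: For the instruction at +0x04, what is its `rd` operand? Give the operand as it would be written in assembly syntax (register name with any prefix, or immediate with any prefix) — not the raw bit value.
+0x04: 00 00 80 30 ⇒ word 0x30800000 (little)
  top 5b → 0x6 → xor [RR]
  rd: (w>>25)&0x3=0x0 → ax
  rs: (w>>23)&0x3=0x1 → bx

ax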